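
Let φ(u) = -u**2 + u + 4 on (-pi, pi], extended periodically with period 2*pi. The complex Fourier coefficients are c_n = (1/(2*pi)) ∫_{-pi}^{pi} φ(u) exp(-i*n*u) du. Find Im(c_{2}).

Since φ is real-valued, Im(c_{2}) = -(1/(2*pi)) ∫_{-pi}^{pi} φ(u) sin(2*u) du = -b_{2}/2.
Integrating by parts twice (tabular method), an antiderivative of (-u**2 + u + 4) sin(2*u) is u**2*cos(2*u)/2 - u*sin(2*u)/2 - u*cos(2*u)/2 + sin(2*u)/4 - 9*cos(2*u)/4; evaluating from -pi to pi: ∫_{-pi}^{pi} (-u**2 + u + 4) sin(2*u) du = (-9/4 - pi/2 + pi**2/2) - (-9/4 + pi/2 + pi**2/2) = -pi.
Hence Im(c_{2}) = (-1/(2*pi))·(-pi) = 1/2.

1/2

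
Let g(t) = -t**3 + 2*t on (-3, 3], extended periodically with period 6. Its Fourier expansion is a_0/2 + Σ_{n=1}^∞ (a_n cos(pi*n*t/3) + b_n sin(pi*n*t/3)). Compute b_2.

-81/(2*pi**3) + 21/pi

b_2 = 1/3 ∫_{-3}^{3} g(t) sin(2*pi*t/3) dt.
g is odd and sin(2*pi*t/3) is odd, so the integrand is even and b_2 = 2/3 ∫_0^{3} g(t) sin(2*pi*t/3) dt.
Integrating by parts three times (tabular method), an antiderivative of (-t**3 + 2*t) sin(2*pi*t/3) is 3*t**3*cos(2*pi*t/3)/(2*pi) - 27*t**2*sin(2*pi*t/3)/(4*pi**2) - 3*t*cos(2*pi*t/3)/pi - 81*t*cos(2*pi*t/3)/(4*pi**3) + 243*sin(2*pi*t/3)/(8*pi**4) + 9*sin(2*pi*t/3)/(2*pi**2); evaluating from 0 to 3: ∫_{0}^{3} (-t**3 + 2*t) sin(2*pi*t/3) dt = (9*(-27 + 14*pi**2)/(4*pi**3)) - (0) = 9*(-27 + 14*pi**2)/(4*pi**3).
Hence b_2 = (2/3)·(9*(-27 + 14*pi**2)/(4*pi**3)) = -81/(2*pi**3) + 21/pi.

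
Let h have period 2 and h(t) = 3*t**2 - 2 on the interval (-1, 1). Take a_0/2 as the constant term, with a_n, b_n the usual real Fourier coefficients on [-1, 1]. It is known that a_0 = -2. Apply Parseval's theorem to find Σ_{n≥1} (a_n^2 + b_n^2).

8/5

Parseval: a_0^2/2 + Σ_{n≥1} (a_n^2+b_n^2) = ∫_{-1}^{1} h(t)^2 dt = 18/5.
Subtract a_0^2/2 = 2: Σ (a_n^2+b_n^2) = 8/5.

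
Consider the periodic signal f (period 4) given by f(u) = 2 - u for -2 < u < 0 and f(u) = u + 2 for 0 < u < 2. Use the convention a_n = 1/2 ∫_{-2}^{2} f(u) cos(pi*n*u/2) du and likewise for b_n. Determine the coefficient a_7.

-8/(49*pi**2)

a_7 = 1/2 ∫_{-2}^{2} f(u) cos(7*pi*u/2) du.
f is even and cos(7*pi*u/2) is even, so the integrand is even and a_7 = ∫_0^{2} f(u) cos(7*pi*u/2) du.
Integrating by parts (boundary term plus one more integral), an antiderivative of (u + 2) cos(7*pi*u/2) is 2*u*sin(7*pi*u/2)/(7*pi) + 4*sin(7*pi*u/2)/(7*pi) + 4*cos(7*pi*u/2)/(49*pi**2); evaluating from 0 to 2: ∫_{0}^{2} (u + 2) cos(7*pi*u/2) du = (-4/(49*pi**2)) - (4/(49*pi**2)) = -8/(49*pi**2).
Hence a_7 = -8/(49*pi**2).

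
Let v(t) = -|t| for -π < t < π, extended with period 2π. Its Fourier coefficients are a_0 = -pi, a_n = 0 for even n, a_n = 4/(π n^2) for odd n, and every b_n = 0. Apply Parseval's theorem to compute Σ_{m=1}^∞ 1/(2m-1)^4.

pi**4/96

Parseval: a_0^2/2 + Σ a_n^2 = (1/π) ∫_{-π}^{π} v(t)^2 dt = 2*pi**2/3.
Subtract a_0^2/2 = pi**2/2: Σ a_n^2 = pi**2/6.
Only odd n contribute, with a_n^2 = 16/(π^2 n^4), so Σ_{m≥1} 1/(2m-1)^4 = π^2·(pi**2/6)/16 = pi**4/96.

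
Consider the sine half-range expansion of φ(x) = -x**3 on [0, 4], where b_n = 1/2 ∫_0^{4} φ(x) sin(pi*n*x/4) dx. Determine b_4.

b_4 = 1/2 ∫_0^{4} (-x**3) sin(pi*x) dx.
Integrating by parts three times (tabular method), an antiderivative of (-x**3) sin(pi*x) is x**3*cos(pi*x)/pi - 3*x**2*sin(pi*x)/pi**2 - 6*x*cos(pi*x)/pi**3 + 6*sin(pi*x)/pi**4; evaluating from 0 to 4: ∫_{0}^{4} (-x**3) sin(pi*x) dx = (-24/pi**3 + 64/pi) - (0) = -24/pi**3 + 64/pi.
Hence b_4 = (1/2)·(-24/pi**3 + 64/pi) = -12/pi**3 + 32/pi.

-12/pi**3 + 32/pi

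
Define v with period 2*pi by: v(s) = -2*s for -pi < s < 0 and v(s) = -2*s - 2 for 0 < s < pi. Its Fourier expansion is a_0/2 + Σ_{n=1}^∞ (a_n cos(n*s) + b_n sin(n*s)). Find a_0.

-2

a_0 = 1/pi ∫_{-pi}^{pi} v(s) ds = 1/pi · (-2*pi) = -2.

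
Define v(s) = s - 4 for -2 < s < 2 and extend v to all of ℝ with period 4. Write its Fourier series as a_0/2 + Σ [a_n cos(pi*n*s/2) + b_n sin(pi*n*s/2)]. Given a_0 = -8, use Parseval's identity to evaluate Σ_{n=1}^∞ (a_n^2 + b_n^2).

Parseval: a_0^2/2 + Σ_{n≥1} (a_n^2+b_n^2) = 1/2 ∫_{-2}^{2} v(s)^2 ds = 104/3.
Subtract a_0^2/2 = 32: Σ (a_n^2+b_n^2) = 8/3.

8/3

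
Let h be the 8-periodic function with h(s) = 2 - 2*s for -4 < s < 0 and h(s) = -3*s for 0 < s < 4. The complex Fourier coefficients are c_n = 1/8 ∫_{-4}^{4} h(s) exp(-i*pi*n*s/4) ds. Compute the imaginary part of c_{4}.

Since h is real-valued, Im(c_{4}) = -1/8 ∫_{-4}^{4} h(s) sin(pi*s) ds = -b_{4}/2.
Split the integral at the breakpoints.
Integrating by parts (boundary term plus one more integral), an antiderivative of (2 - 2*s) sin(pi*s) is 2*s*cos(pi*s)/pi - 2*sin(pi*s)/pi**2 - 2*cos(pi*s)/pi; evaluating from -4 to 0: ∫_{-4}^{0} (2 - 2*s) sin(pi*s) ds = (-2/pi) - (-10/pi) = 8/pi.
Integrating by parts (boundary term plus one more integral), an antiderivative of (-3*s) sin(pi*s) is 3*s*cos(pi*s)/pi - 3*sin(pi*s)/pi**2; evaluating from 0 to 4: ∫_{0}^{4} (-3*s) sin(pi*s) ds = (12/pi) - (0) = 12/pi.
So ∫_{-4}^{4} h(s) sin(pi*s) ds = 20/pi.
Hence Im(c_{4}) = (-1/8)·(20/pi) = -5/(2*pi).

-5/(2*pi)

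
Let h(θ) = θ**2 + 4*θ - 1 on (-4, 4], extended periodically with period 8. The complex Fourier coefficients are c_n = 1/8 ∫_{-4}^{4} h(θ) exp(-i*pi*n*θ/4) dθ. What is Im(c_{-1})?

Since h is real-valued, Im(c_{-1}) = -1/8 ∫_{-4}^{4} h(θ) sin(-pi*θ/4) dθ = b_{1}/2.
Integrating by parts twice (tabular method), an antiderivative of (θ**2 + 4*θ - 1) sin(-pi*θ/4) is 4*θ**2*cos(pi*θ/4)/pi - 32*θ*sin(pi*θ/4)/pi**2 + 16*θ*cos(pi*θ/4)/pi - 64*sin(pi*θ/4)/pi**2 - 128*cos(pi*θ/4)/pi**3 - 4*cos(pi*θ/4)/pi; evaluating from -4 to 4: ∫_{-4}^{4} (θ**2 + 4*θ - 1) sin(-pi*θ/4) dθ = (-124/pi + 128/pi**3) - (4/pi + 128/pi**3) = -128/pi.
Hence Im(c_{-1}) = (-1/8)·(-128/pi) = 16/pi.

16/pi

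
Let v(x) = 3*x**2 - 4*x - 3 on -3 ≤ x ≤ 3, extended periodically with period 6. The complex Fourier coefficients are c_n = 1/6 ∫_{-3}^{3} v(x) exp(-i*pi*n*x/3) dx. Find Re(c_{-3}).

-6/pi**2

Since v is real-valued, Re(c_{-3}) = 1/6 ∫_{-3}^{3} v(x) cos(-pi*x) dx = a_{3}/2.
Integrating by parts twice (tabular method), an antiderivative of (3*x**2 - 4*x - 3) cos(-pi*x) is 3*x**2*sin(pi*x)/pi - 4*x*sin(pi*x)/pi + 6*x*cos(pi*x)/pi**2 - 3*sin(pi*x)/pi - 6*sin(pi*x)/pi**3 - 4*cos(pi*x)/pi**2; evaluating from -3 to 3: ∫_{-3}^{3} (3*x**2 - 4*x - 3) cos(-pi*x) dx = (-14/pi**2) - (22/pi**2) = -36/pi**2.
Hence Re(c_{-3}) = (1/6)·(-36/pi**2) = -6/pi**2.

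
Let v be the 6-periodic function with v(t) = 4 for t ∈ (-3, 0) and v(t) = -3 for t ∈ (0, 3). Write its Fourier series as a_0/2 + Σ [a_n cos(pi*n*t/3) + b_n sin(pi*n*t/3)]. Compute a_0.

a_0 = 1/3 ∫_{-3}^{3} v(t) dt = 1/3 · (3) = 1.

1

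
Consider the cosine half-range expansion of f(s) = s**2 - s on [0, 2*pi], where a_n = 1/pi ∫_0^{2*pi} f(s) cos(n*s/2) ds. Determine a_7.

8*(1 - 2*pi)/(49*pi)

a_7 = 1/pi ∫_0^{2*pi} (s**2 - s) cos(7*s/2) ds.
Integrating by parts twice (tabular method), an antiderivative of (s**2 - s) cos(7*s/2) is 2*s**2*sin(7*s/2)/7 - 2*s*sin(7*s/2)/7 + 8*s*cos(7*s/2)/49 - 16*sin(7*s/2)/343 - 4*cos(7*s/2)/49; evaluating from 0 to 2*pi: ∫_{0}^{2*pi} (s**2 - s) cos(7*s/2) ds = (4/49 - 16*pi/49) - (-4/49) = 8/49 - 16*pi/49.
Hence a_7 = (1/pi)·(8/49 - 16*pi/49) = 8*(1 - 2*pi)/(49*pi).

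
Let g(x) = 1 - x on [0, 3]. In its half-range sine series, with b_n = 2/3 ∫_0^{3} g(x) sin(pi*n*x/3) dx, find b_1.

b_1 = 2/3 ∫_0^{3} (1 - x) sin(pi*x/3) dx.
Integrating by parts (boundary term plus one more integral), an antiderivative of (1 - x) sin(pi*x/3) is 3*x*cos(pi*x/3)/pi - 9*sin(pi*x/3)/pi**2 - 3*cos(pi*x/3)/pi; evaluating from 0 to 3: ∫_{0}^{3} (1 - x) sin(pi*x/3) dx = (-6/pi) - (-3/pi) = -3/pi.
Hence b_1 = (2/3)·(-3/pi) = -2/pi.

-2/pi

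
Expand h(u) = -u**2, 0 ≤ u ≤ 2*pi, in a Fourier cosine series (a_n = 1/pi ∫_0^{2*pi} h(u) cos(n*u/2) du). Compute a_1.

a_1 = 1/pi ∫_0^{2*pi} (-u**2) cos(u/2) du.
Integrating by parts twice (tabular method), an antiderivative of (-u**2) cos(u/2) is -2*u**2*sin(u/2) - 8*u*cos(u/2) + 16*sin(u/2); evaluating from 0 to 2*pi: ∫_{0}^{2*pi} (-u**2) cos(u/2) du = (16*pi) - (0) = 16*pi.
Hence a_1 = (1/pi)·(16*pi) = 16.

16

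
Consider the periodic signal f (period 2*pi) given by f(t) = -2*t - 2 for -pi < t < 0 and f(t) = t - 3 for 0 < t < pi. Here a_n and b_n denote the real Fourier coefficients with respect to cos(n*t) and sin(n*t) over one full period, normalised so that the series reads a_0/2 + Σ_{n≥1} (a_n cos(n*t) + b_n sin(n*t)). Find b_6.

b_6 = 1/pi ∫_{-pi}^{pi} f(t) sin(6*t) dt.
Split the integral at the breakpoints.
Integrating by parts (boundary term plus one more integral), an antiderivative of (-2*t - 2) sin(6*t) is t*cos(6*t)/3 - sin(6*t)/18 + cos(6*t)/3; evaluating from -pi to 0: ∫_{-pi}^{0} (-2*t - 2) sin(6*t) dt = (1/3) - (1/3 - pi/3) = pi/3.
Integrating by parts (boundary term plus one more integral), an antiderivative of (t - 3) sin(6*t) is -t*cos(6*t)/6 + sin(6*t)/36 + cos(6*t)/2; evaluating from 0 to pi: ∫_{0}^{pi} (t - 3) sin(6*t) dt = (1/2 - pi/6) - (1/2) = -pi/6.
Summing the pieces and multiplying by (1/pi) gives b_6 = 1/6.

1/6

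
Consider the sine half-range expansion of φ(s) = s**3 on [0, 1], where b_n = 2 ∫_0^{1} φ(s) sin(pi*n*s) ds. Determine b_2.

(3/2 - pi**2)/pi**3

b_2 = 2 ∫_0^{1} (s**3) sin(2*pi*s) ds.
Integrating by parts three times (tabular method), an antiderivative of (s**3) sin(2*pi*s) is -s**3*cos(2*pi*s)/(2*pi) + 3*s**2*sin(2*pi*s)/(4*pi**2) + 3*s*cos(2*pi*s)/(4*pi**3) - 3*sin(2*pi*s)/(8*pi**4); evaluating from 0 to 1: ∫_{0}^{1} (s**3) sin(2*pi*s) ds = ((3 - 2*pi**2)/(4*pi**3)) - (0) = (3 - 2*pi**2)/(4*pi**3).
Hence b_2 = 2·((3 - 2*pi**2)/(4*pi**3)) = (3/2 - pi**2)/pi**3.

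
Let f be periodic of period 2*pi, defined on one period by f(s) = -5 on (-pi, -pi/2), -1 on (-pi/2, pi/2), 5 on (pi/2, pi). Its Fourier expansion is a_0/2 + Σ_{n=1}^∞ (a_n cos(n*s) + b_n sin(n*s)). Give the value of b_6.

b_6 = 1/pi ∫_{-pi}^{pi} f(s) sin(6*s) ds.
Split the integral at the breakpoints.
Directly, an antiderivative of (-5) sin(6*s) is 5*cos(6*s)/6; evaluating from -pi to -pi/2: ∫_{-pi}^{-pi/2} (-5) sin(6*s) ds = (-5/6) - (5/6) = -5/3.
Directly, an antiderivative of (-1) sin(6*s) is cos(6*s)/6; evaluating from -pi/2 to pi/2: ∫_{-pi/2}^{pi/2} (-1) sin(6*s) ds = (-1/6) - (-1/6) = 0.
Directly, an antiderivative of (5) sin(6*s) is -5*cos(6*s)/6; evaluating from pi/2 to pi: ∫_{pi/2}^{pi} (5) sin(6*s) ds = (-5/6) - (5/6) = -5/3.
Summing the pieces and multiplying by (1/pi) gives b_6 = -10/(3*pi).

-10/(3*pi)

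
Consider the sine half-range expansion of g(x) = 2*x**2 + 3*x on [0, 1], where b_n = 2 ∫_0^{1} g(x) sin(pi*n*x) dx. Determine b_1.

-16/pi**3 + 10/pi

b_1 = 2 ∫_0^{1} (2*x**2 + 3*x) sin(pi*x) dx.
Integrating by parts twice (tabular method), an antiderivative of (2*x**2 + 3*x) sin(pi*x) is -2*x**2*cos(pi*x)/pi + 4*x*sin(pi*x)/pi**2 - 3*x*cos(pi*x)/pi + 3*sin(pi*x)/pi**2 + 4*cos(pi*x)/pi**3; evaluating from 0 to 1: ∫_{0}^{1} (2*x**2 + 3*x) sin(pi*x) dx = (-4/pi**3 + 5/pi) - (4/pi**3) = -8/pi**3 + 5/pi.
Hence b_1 = 2·(-8/pi**3 + 5/pi) = -16/pi**3 + 10/pi.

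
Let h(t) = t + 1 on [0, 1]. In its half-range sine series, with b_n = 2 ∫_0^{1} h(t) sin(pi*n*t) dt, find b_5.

6/(5*pi)

b_5 = 2 ∫_0^{1} (t + 1) sin(5*pi*t) dt.
Integrating by parts (boundary term plus one more integral), an antiderivative of (t + 1) sin(5*pi*t) is -t*cos(5*pi*t)/(5*pi) + sin(5*pi*t)/(25*pi**2) - cos(5*pi*t)/(5*pi); evaluating from 0 to 1: ∫_{0}^{1} (t + 1) sin(5*pi*t) dt = (2/(5*pi)) - (-1/(5*pi)) = 3/(5*pi).
Hence b_5 = 2·(3/(5*pi)) = 6/(5*pi).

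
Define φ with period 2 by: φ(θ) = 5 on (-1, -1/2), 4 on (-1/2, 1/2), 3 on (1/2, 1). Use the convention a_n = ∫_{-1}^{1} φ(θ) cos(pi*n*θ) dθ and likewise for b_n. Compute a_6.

0

a_6 = ∫_{-1}^{1} φ(θ) cos(6*pi*θ) dθ.
Split the integral at the breakpoints.
Directly, an antiderivative of (5) cos(6*pi*θ) is 5*sin(6*pi*θ)/(6*pi); evaluating from -1 to -1/2: ∫_{-1}^{-1/2} (5) cos(6*pi*θ) dθ = (0) - (0) = 0.
Directly, an antiderivative of (4) cos(6*pi*θ) is 2*sin(6*pi*θ)/(3*pi); evaluating from -1/2 to 1/2: ∫_{-1/2}^{1/2} (4) cos(6*pi*θ) dθ = (0) - (0) = 0.
Directly, an antiderivative of (3) cos(6*pi*θ) is sin(6*pi*θ)/(2*pi); evaluating from 1/2 to 1: ∫_{1/2}^{1} (3) cos(6*pi*θ) dθ = (0) - (0) = 0.
Summing the pieces gives a_6 = 0.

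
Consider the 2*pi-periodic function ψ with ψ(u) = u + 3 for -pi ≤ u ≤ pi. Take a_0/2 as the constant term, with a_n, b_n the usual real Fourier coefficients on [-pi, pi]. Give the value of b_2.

b_2 = 1/pi ∫_{-pi}^{pi} ψ(u) sin(2*u) du.
Integrating by parts (boundary term plus one more integral), an antiderivative of (u + 3) sin(2*u) is -u*cos(2*u)/2 + sin(2*u)/4 - 3*cos(2*u)/2; evaluating from -pi to pi: ∫_{-pi}^{pi} (u + 3) sin(2*u) du = (-pi/2 - 3/2) - (-3/2 + pi/2) = -pi.
Hence b_2 = (1/pi)·(-pi) = -1.

-1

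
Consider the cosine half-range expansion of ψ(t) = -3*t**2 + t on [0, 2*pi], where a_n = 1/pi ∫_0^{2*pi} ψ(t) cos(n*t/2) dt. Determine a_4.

-3

a_4 = 1/pi ∫_0^{2*pi} (-3*t**2 + t) cos(2*t) dt.
Integrating by parts twice (tabular method), an antiderivative of (-3*t**2 + t) cos(2*t) is -3*t**2*sin(2*t)/2 + t*sin(2*t)/2 - 3*t*cos(2*t)/2 + 3*sin(2*t)/4 + cos(2*t)/4; evaluating from 0 to 2*pi: ∫_{0}^{2*pi} (-3*t**2 + t) cos(2*t) dt = (1/4 - 3*pi) - (1/4) = -3*pi.
Hence a_4 = (1/pi)·(-3*pi) = -3.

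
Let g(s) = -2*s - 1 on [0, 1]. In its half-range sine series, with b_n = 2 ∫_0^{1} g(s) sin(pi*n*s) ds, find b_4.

b_4 = 2 ∫_0^{1} (-2*s - 1) sin(4*pi*s) ds.
Integrating by parts (boundary term plus one more integral), an antiderivative of (-2*s - 1) sin(4*pi*s) is s*cos(4*pi*s)/(2*pi) - sin(4*pi*s)/(8*pi**2) + cos(4*pi*s)/(4*pi); evaluating from 0 to 1: ∫_{0}^{1} (-2*s - 1) sin(4*pi*s) ds = (3/(4*pi)) - (1/(4*pi)) = 1/(2*pi).
Hence b_4 = 2·(1/(2*pi)) = 1/pi.

1/pi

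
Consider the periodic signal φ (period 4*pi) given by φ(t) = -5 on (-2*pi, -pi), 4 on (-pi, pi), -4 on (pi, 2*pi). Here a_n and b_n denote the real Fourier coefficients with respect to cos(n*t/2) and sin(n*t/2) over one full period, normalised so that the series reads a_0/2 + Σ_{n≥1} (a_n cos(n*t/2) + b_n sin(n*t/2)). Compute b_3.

1/(3*pi)

b_3 = (1/(2*pi)) ∫_{-2*pi}^{2*pi} φ(t) sin(3*t/2) dt.
Split the integral at the breakpoints.
Directly, an antiderivative of (-5) sin(3*t/2) is 10*cos(3*t/2)/3; evaluating from -2*pi to -pi: ∫_{-2*pi}^{-pi} (-5) sin(3*t/2) dt = (0) - (-10/3) = 10/3.
Directly, an antiderivative of (4) sin(3*t/2) is -8*cos(3*t/2)/3; evaluating from -pi to pi: ∫_{-pi}^{pi} (4) sin(3*t/2) dt = (0) - (0) = 0.
Directly, an antiderivative of (-4) sin(3*t/2) is 8*cos(3*t/2)/3; evaluating from pi to 2*pi: ∫_{pi}^{2*pi} (-4) sin(3*t/2) dt = (-8/3) - (0) = -8/3.
Summing the pieces and multiplying by (1/(2*pi)) gives b_3 = 1/(3*pi).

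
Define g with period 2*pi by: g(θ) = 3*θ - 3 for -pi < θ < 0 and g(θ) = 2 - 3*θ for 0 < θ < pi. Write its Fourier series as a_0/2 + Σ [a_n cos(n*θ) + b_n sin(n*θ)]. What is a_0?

-3*pi - 1

a_0 = 1/pi ∫_{-pi}^{pi} g(θ) dθ = 1/pi · (-pi*(1 + 3*pi)) = -3*pi - 1.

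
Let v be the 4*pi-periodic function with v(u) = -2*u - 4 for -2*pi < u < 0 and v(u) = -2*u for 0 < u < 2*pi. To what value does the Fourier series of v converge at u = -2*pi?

-2

At u = -2*pi the one-sided limits are v(-2*pi^-) = -4*pi and v(-2*pi^+) = -4 + 4*pi.
By Dirichlet's theorem the series converges to their average, [(-4*pi) + (-4 + 4*pi)]/2 = -2.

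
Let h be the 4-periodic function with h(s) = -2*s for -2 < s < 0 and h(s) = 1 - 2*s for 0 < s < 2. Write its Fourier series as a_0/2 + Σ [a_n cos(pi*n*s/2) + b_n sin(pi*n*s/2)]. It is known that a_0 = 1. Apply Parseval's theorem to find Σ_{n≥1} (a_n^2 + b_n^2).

43/6

Parseval: a_0^2/2 + Σ_{n≥1} (a_n^2+b_n^2) = 1/2 ∫_{-2}^{2} h(s)^2 ds = 23/3.
Subtract a_0^2/2 = 1/2: Σ (a_n^2+b_n^2) = 43/6.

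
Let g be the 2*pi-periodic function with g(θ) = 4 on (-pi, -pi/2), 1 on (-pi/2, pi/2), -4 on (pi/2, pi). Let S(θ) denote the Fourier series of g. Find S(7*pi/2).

θ = 7*pi/2 differs from θ = -pi/2 by 2 full period(s), and the series is 2*pi-periodic.
At θ = -pi/2 the one-sided limits are g(-pi/2^-) = 4 and g(-pi/2^+) = 1.
By Dirichlet's theorem the series converges to their average, [(4) + (1)]/2 = 5/2.

5/2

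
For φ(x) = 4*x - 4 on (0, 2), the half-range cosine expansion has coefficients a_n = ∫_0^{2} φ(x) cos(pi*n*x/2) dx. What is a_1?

a_1 = ∫_0^{2} (4*x - 4) cos(pi*x/2) dx.
Integrating by parts (boundary term plus one more integral), an antiderivative of (4*x - 4) cos(pi*x/2) is 8*x*sin(pi*x/2)/pi - 8*sin(pi*x/2)/pi + 16*cos(pi*x/2)/pi**2; evaluating from 0 to 2: ∫_{0}^{2} (4*x - 4) cos(pi*x/2) dx = (-16/pi**2) - (16/pi**2) = -32/pi**2.
Hence a_1 = -32/pi**2.

-32/pi**2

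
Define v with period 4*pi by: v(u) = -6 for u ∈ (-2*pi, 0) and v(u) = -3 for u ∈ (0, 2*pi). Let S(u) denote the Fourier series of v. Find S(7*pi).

-6

u = 7*pi differs from u = -pi by 2 full period(s), and the series is 4*pi-periodic.
v is continuous at u = -pi with value -6, so the series converges to -6 there.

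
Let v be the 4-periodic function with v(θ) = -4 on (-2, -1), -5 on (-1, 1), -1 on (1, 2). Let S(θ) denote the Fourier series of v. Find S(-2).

-5/2

At θ = -2 the one-sided limits are v(-2^-) = -1 and v(-2^+) = -4.
By Dirichlet's theorem the series converges to their average, [(-1) + (-4)]/2 = -5/2.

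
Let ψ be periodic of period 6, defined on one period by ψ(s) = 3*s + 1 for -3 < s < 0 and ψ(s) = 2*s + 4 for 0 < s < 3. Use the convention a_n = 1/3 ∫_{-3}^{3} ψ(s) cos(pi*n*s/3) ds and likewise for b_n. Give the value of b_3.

7/pi

b_3 = 1/3 ∫_{-3}^{3} ψ(s) sin(pi*s) ds.
Split the integral at the breakpoints.
Integrating by parts (boundary term plus one more integral), an antiderivative of (3*s + 1) sin(pi*s) is -3*s*cos(pi*s)/pi + 3*sin(pi*s)/pi**2 - cos(pi*s)/pi; evaluating from -3 to 0: ∫_{-3}^{0} (3*s + 1) sin(pi*s) ds = (-1/pi) - (-8/pi) = 7/pi.
Integrating by parts (boundary term plus one more integral), an antiderivative of (2*s + 4) sin(pi*s) is -2*s*cos(pi*s)/pi + 2*sin(pi*s)/pi**2 - 4*cos(pi*s)/pi; evaluating from 0 to 3: ∫_{0}^{3} (2*s + 4) sin(pi*s) ds = (10/pi) - (-4/pi) = 14/pi.
Summing the pieces and multiplying by (1/3) gives b_3 = 7/pi.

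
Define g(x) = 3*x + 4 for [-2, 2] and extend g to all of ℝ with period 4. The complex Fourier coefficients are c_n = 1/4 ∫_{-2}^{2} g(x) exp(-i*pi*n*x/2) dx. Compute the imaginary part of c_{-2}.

Since g is real-valued, Im(c_{-2}) = -1/4 ∫_{-2}^{2} g(x) sin(-pi*x) dx = b_{2}/2.
Integrating by parts (boundary term plus one more integral), an antiderivative of (3*x + 4) sin(-pi*x) is 3*x*cos(pi*x)/pi - 3*sin(pi*x)/pi**2 + 4*cos(pi*x)/pi; evaluating from -2 to 2: ∫_{-2}^{2} (3*x + 4) sin(-pi*x) dx = (10/pi) - (-2/pi) = 12/pi.
Hence Im(c_{-2}) = (-1/4)·(12/pi) = -3/pi.

-3/pi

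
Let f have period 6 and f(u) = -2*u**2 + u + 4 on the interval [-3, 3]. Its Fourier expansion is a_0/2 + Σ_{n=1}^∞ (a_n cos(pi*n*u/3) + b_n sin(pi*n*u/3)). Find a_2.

-18/pi**2

a_2 = 1/3 ∫_{-3}^{3} f(u) cos(2*pi*u/3) du.
Integrating by parts twice (tabular method), an antiderivative of (-2*u**2 + u + 4) cos(2*pi*u/3) is -3*u**2*sin(2*pi*u/3)/pi + 3*u*sin(2*pi*u/3)/(2*pi) - 9*u*cos(2*pi*u/3)/pi**2 + 27*sin(2*pi*u/3)/(2*pi**3) + 6*sin(2*pi*u/3)/pi + 9*cos(2*pi*u/3)/(4*pi**2); evaluating from -3 to 3: ∫_{-3}^{3} (-2*u**2 + u + 4) cos(2*pi*u/3) du = (-99/(4*pi**2)) - (117/(4*pi**2)) = -54/pi**2.
Hence a_2 = (1/3)·(-54/pi**2) = -18/pi**2.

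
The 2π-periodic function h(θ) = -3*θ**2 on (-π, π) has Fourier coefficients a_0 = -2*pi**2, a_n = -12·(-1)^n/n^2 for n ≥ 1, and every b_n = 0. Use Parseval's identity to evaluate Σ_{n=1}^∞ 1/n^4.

pi**4/90

Parseval: a_0^2/2 + Σ a_n^2 = (1/π) ∫_{-π}^{π} h(θ)^2 dθ = 18*pi**4/5.
Subtract a_0^2/2 = 2*pi**4: Σ a_n^2 = 8*pi**4/5.
Since a_n^2 = 144/n^4, Σ 1/n^4 = pi**4/90.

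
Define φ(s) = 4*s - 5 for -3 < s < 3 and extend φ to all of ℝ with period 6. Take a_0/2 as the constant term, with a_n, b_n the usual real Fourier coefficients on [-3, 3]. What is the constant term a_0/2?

-5

a_0 = 1/3 ∫_{-3}^{3} φ(s) ds = 1/3 · (-30) = -10.
So the constant term a_0/2 = -5.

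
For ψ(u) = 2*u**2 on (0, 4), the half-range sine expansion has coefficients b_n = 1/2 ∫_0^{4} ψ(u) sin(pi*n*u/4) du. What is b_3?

b_3 = 1/2 ∫_0^{4} (2*u**2) sin(3*pi*u/4) du.
Integrating by parts twice (tabular method), an antiderivative of (2*u**2) sin(3*pi*u/4) is -8*u**2*cos(3*pi*u/4)/(3*pi) + 64*u*sin(3*pi*u/4)/(9*pi**2) + 256*cos(3*pi*u/4)/(27*pi**3); evaluating from 0 to 4: ∫_{0}^{4} (2*u**2) sin(3*pi*u/4) du = (128*(-2 + 9*pi**2)/(27*pi**3)) - (256/(27*pi**3)) = 128*(-4 + 9*pi**2)/(27*pi**3).
Hence b_3 = (1/2)·(128*(-4 + 9*pi**2)/(27*pi**3)) = 64*(-4 + 9*pi**2)/(27*pi**3).

64*(-4 + 9*pi**2)/(27*pi**3)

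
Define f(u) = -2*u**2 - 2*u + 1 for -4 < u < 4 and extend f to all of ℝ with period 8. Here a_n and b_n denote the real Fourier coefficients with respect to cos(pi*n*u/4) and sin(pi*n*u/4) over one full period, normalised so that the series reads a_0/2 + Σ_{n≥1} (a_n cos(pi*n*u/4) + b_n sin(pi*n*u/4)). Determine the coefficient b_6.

8/(3*pi)

b_6 = 1/4 ∫_{-4}^{4} f(u) sin(3*pi*u/2) du.
Integrating by parts twice (tabular method), an antiderivative of (-2*u**2 - 2*u + 1) sin(3*pi*u/2) is 4*u**2*cos(3*pi*u/2)/(3*pi) - 16*u*sin(3*pi*u/2)/(9*pi**2) + 4*u*cos(3*pi*u/2)/(3*pi) - 8*sin(3*pi*u/2)/(9*pi**2) - 2*cos(3*pi*u/2)/(3*pi) - 32*cos(3*pi*u/2)/(27*pi**3); evaluating from -4 to 4: ∫_{-4}^{4} (-2*u**2 - 2*u + 1) sin(3*pi*u/2) du = (-32/(27*pi**3) + 26/pi) - (2*(-16 + 207*pi**2)/(27*pi**3)) = 32/(3*pi).
Hence b_6 = (1/4)·(32/(3*pi)) = 8/(3*pi).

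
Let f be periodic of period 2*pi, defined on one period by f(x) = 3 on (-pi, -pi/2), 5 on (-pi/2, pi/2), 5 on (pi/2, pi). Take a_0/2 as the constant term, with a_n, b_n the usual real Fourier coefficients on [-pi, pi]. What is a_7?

a_7 = 1/pi ∫_{-pi}^{pi} f(x) cos(7*x) dx.
Split the integral at the breakpoints.
Directly, an antiderivative of (3) cos(7*x) is 3*sin(7*x)/7; evaluating from -pi to -pi/2: ∫_{-pi}^{-pi/2} (3) cos(7*x) dx = (3/7) - (0) = 3/7.
Directly, an antiderivative of (5) cos(7*x) is 5*sin(7*x)/7; evaluating from -pi/2 to pi/2: ∫_{-pi/2}^{pi/2} (5) cos(7*x) dx = (-5/7) - (5/7) = -10/7.
Directly, an antiderivative of (5) cos(7*x) is 5*sin(7*x)/7; evaluating from pi/2 to pi: ∫_{pi/2}^{pi} (5) cos(7*x) dx = (0) - (-5/7) = 5/7.
Summing the pieces and multiplying by (1/pi) gives a_7 = -2/(7*pi).

-2/(7*pi)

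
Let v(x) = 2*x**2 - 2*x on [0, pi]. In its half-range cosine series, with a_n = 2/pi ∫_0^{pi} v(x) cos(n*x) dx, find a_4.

1/2

a_4 = 2/pi ∫_0^{pi} (2*x**2 - 2*x) cos(4*x) dx.
Integrating by parts twice (tabular method), an antiderivative of (2*x**2 - 2*x) cos(4*x) is x**2*sin(4*x)/2 - x*sin(4*x)/2 + x*cos(4*x)/4 - sin(4*x)/16 - cos(4*x)/8; evaluating from 0 to pi: ∫_{0}^{pi} (2*x**2 - 2*x) cos(4*x) dx = (-1/8 + pi/4) - (-1/8) = pi/4.
Hence a_4 = (2/pi)·(pi/4) = 1/2.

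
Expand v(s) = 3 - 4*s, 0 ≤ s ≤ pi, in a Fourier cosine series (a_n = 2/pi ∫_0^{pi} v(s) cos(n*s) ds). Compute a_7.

16/(49*pi)

a_7 = 2/pi ∫_0^{pi} (3 - 4*s) cos(7*s) ds.
Integrating by parts (boundary term plus one more integral), an antiderivative of (3 - 4*s) cos(7*s) is -4*s*sin(7*s)/7 + 3*sin(7*s)/7 - 4*cos(7*s)/49; evaluating from 0 to pi: ∫_{0}^{pi} (3 - 4*s) cos(7*s) ds = (4/49) - (-4/49) = 8/49.
Hence a_7 = (2/pi)·(8/49) = 16/(49*pi).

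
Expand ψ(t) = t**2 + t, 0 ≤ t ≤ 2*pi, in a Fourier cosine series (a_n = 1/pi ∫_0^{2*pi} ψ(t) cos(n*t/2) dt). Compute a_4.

a_4 = 1/pi ∫_0^{2*pi} (t**2 + t) cos(2*t) dt.
Integrating by parts twice (tabular method), an antiderivative of (t**2 + t) cos(2*t) is t**2*sin(2*t)/2 + t*sin(2*t)/2 + t*cos(2*t)/2 - sin(2*t)/4 + cos(2*t)/4; evaluating from 0 to 2*pi: ∫_{0}^{2*pi} (t**2 + t) cos(2*t) dt = (1/4 + pi) - (1/4) = pi.
Hence a_4 = (1/pi)·(pi) = 1.

1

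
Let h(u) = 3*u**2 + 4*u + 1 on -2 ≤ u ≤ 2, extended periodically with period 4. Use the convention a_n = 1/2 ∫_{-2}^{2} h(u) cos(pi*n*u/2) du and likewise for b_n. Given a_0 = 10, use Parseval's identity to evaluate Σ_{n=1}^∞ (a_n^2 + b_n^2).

Parseval: a_0^2/2 + Σ_{n≥1} (a_n^2+b_n^2) = 1/2 ∫_{-2}^{2} h(u)^2 du = 1774/15.
Subtract a_0^2/2 = 50: Σ (a_n^2+b_n^2) = 1024/15.

1024/15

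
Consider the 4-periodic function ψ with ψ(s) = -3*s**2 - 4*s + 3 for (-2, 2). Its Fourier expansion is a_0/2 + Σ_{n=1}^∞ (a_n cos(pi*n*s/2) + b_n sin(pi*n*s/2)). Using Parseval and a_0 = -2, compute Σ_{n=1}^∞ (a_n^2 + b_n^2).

1024/15

Parseval: a_0^2/2 + Σ_{n≥1} (a_n^2+b_n^2) = 1/2 ∫_{-2}^{2} ψ(s)^2 ds = 1054/15.
Subtract a_0^2/2 = 2: Σ (a_n^2+b_n^2) = 1024/15.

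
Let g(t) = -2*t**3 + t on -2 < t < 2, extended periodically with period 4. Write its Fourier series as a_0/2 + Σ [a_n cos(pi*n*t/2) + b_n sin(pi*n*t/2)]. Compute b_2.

b_2 = 1/2 ∫_{-2}^{2} g(t) sin(pi*t) dt.
g is odd and sin(pi*t) is odd, so the integrand is even and b_2 = ∫_0^{2} g(t) sin(pi*t) dt.
Integrating by parts three times (tabular method), an antiderivative of (-2*t**3 + t) sin(pi*t) is 2*t**3*cos(pi*t)/pi - 6*t**2*sin(pi*t)/pi**2 - 12*t*cos(pi*t)/pi**3 - t*cos(pi*t)/pi + sin(pi*t)/pi**2 + 12*sin(pi*t)/pi**4; evaluating from 0 to 2: ∫_{0}^{2} (-2*t**3 + t) sin(pi*t) dt = (-24/pi**3 + 14/pi) - (0) = -24/pi**3 + 14/pi.
Hence b_2 = -24/pi**3 + 14/pi.

-24/pi**3 + 14/pi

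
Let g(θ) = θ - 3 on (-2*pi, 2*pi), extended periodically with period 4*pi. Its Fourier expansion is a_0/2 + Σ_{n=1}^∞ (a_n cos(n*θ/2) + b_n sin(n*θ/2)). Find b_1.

4

b_1 = (1/(2*pi)) ∫_{-2*pi}^{2*pi} g(θ) sin(θ/2) dθ.
Integrating by parts (boundary term plus one more integral), an antiderivative of (θ - 3) sin(θ/2) is -2*θ*cos(θ/2) + 4*sin(θ/2) + 6*cos(θ/2); evaluating from -2*pi to 2*pi: ∫_{-2*pi}^{2*pi} (θ - 3) sin(θ/2) dθ = (-6 + 4*pi) - (-4*pi - 6) = 8*pi.
Hence b_1 = (1/(2*pi))·(8*pi) = 4.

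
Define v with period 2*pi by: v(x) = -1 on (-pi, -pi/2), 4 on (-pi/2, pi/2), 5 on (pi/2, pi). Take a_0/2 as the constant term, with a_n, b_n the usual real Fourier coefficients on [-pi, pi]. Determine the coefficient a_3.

a_3 = 1/pi ∫_{-pi}^{pi} v(x) cos(3*x) dx.
Split the integral at the breakpoints.
Directly, an antiderivative of (-1) cos(3*x) is -sin(3*x)/3; evaluating from -pi to -pi/2: ∫_{-pi}^{-pi/2} (-1) cos(3*x) dx = (-1/3) - (0) = -1/3.
Directly, an antiderivative of (4) cos(3*x) is 4*sin(3*x)/3; evaluating from -pi/2 to pi/2: ∫_{-pi/2}^{pi/2} (4) cos(3*x) dx = (-4/3) - (4/3) = -8/3.
Directly, an antiderivative of (5) cos(3*x) is 5*sin(3*x)/3; evaluating from pi/2 to pi: ∫_{pi/2}^{pi} (5) cos(3*x) dx = (0) - (-5/3) = 5/3.
Summing the pieces and multiplying by (1/pi) gives a_3 = -4/(3*pi).

-4/(3*pi)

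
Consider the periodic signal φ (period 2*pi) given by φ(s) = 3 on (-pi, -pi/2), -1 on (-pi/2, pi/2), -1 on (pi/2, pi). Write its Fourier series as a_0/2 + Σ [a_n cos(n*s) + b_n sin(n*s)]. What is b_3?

-4/(3*pi)

b_3 = 1/pi ∫_{-pi}^{pi} φ(s) sin(3*s) ds.
Split the integral at the breakpoints.
Directly, an antiderivative of (3) sin(3*s) is -cos(3*s); evaluating from -pi to -pi/2: ∫_{-pi}^{-pi/2} (3) sin(3*s) ds = (0) - (1) = -1.
Directly, an antiderivative of (-1) sin(3*s) is cos(3*s)/3; evaluating from -pi/2 to pi/2: ∫_{-pi/2}^{pi/2} (-1) sin(3*s) ds = (0) - (0) = 0.
Directly, an antiderivative of (-1) sin(3*s) is cos(3*s)/3; evaluating from pi/2 to pi: ∫_{pi/2}^{pi} (-1) sin(3*s) ds = (-1/3) - (0) = -1/3.
Summing the pieces and multiplying by (1/pi) gives b_3 = -4/(3*pi).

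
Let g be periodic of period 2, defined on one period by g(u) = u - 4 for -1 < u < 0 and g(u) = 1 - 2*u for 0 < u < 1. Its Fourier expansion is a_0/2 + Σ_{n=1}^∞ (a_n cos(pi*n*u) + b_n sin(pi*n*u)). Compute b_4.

b_4 = ∫_{-1}^{1} g(u) sin(4*pi*u) du.
Split the integral at the breakpoints.
Integrating by parts (boundary term plus one more integral), an antiderivative of (u - 4) sin(4*pi*u) is -u*cos(4*pi*u)/(4*pi) + sin(4*pi*u)/(16*pi**2) + cos(4*pi*u)/pi; evaluating from -1 to 0: ∫_{-1}^{0} (u - 4) sin(4*pi*u) du = (1/pi) - (5/(4*pi)) = -1/(4*pi).
Integrating by parts (boundary term plus one more integral), an antiderivative of (1 - 2*u) sin(4*pi*u) is u*cos(4*pi*u)/(2*pi) - sin(4*pi*u)/(8*pi**2) - cos(4*pi*u)/(4*pi); evaluating from 0 to 1: ∫_{0}^{1} (1 - 2*u) sin(4*pi*u) du = (1/(4*pi)) - (-1/(4*pi)) = 1/(2*pi).
Summing the pieces gives b_4 = 1/(4*pi).

1/(4*pi)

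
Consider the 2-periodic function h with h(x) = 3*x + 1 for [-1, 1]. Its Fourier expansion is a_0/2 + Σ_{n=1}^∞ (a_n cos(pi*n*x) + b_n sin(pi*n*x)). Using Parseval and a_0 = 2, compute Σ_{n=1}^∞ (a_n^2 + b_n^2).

6

Parseval: a_0^2/2 + Σ_{n≥1} (a_n^2+b_n^2) = ∫_{-1}^{1} h(x)^2 dx = 8.
Subtract a_0^2/2 = 2: Σ (a_n^2+b_n^2) = 6.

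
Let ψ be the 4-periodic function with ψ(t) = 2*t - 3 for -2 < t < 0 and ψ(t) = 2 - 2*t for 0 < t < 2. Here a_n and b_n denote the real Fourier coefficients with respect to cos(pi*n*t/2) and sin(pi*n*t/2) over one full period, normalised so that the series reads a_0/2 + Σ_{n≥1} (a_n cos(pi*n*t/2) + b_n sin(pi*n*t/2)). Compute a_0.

a_0 = 1/2 ∫_{-2}^{2} ψ(t) dt = 1/2 · (-10) = -5.

-5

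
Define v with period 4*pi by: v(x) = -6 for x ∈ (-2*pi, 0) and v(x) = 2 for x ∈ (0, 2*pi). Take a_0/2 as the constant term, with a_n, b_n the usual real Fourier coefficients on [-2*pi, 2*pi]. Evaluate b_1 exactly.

b_1 = (1/(2*pi)) ∫_{-2*pi}^{2*pi} v(x) sin(x/2) dx.
Split the integral at the breakpoints.
Directly, an antiderivative of (-6) sin(x/2) is 12*cos(x/2); evaluating from -2*pi to 0: ∫_{-2*pi}^{0} (-6) sin(x/2) dx = (12) - (-12) = 24.
Directly, an antiderivative of (2) sin(x/2) is -4*cos(x/2); evaluating from 0 to 2*pi: ∫_{0}^{2*pi} (2) sin(x/2) dx = (4) - (-4) = 8.
Summing the pieces and multiplying by (1/(2*pi)) gives b_1 = 16/pi.

16/pi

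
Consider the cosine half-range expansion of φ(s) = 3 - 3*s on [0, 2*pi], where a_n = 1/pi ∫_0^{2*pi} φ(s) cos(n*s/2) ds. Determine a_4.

0

a_4 = 1/pi ∫_0^{2*pi} (3 - 3*s) cos(2*s) ds.
Integrating by parts (boundary term plus one more integral), an antiderivative of (3 - 3*s) cos(2*s) is -3*s*sin(2*s)/2 + 3*sin(2*s)/2 - 3*cos(2*s)/4; evaluating from 0 to 2*pi: ∫_{0}^{2*pi} (3 - 3*s) cos(2*s) ds = (-3/4) - (-3/4) = 0.
Hence a_4 = (1/pi)·(0) = 0.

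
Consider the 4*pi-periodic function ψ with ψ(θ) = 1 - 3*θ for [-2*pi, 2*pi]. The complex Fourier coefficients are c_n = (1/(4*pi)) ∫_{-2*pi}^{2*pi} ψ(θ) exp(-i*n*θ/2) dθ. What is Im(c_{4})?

-3/2

Since ψ is real-valued, Im(c_{4}) = -(1/(4*pi)) ∫_{-2*pi}^{2*pi} ψ(θ) sin(2*θ) dθ = -b_{4}/2.
Integrating by parts (boundary term plus one more integral), an antiderivative of (1 - 3*θ) sin(2*θ) is 3*θ*cos(2*θ)/2 - 3*sin(2*θ)/4 - cos(2*θ)/2; evaluating from -2*pi to 2*pi: ∫_{-2*pi}^{2*pi} (1 - 3*θ) sin(2*θ) dθ = (-1/2 + 3*pi) - (-3*pi - 1/2) = 6*pi.
Hence Im(c_{4}) = (-1/(4*pi))·(6*pi) = -3/2.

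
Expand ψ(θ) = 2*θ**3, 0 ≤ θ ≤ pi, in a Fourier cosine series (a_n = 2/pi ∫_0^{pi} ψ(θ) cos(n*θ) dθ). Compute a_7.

12*(4 - 49*pi**2)/(2401*pi)

a_7 = 2/pi ∫_0^{pi} (2*θ**3) cos(7*θ) dθ.
Integrating by parts three times (tabular method), an antiderivative of (2*θ**3) cos(7*θ) is 2*θ**3*sin(7*θ)/7 + 6*θ**2*cos(7*θ)/49 - 12*θ*sin(7*θ)/343 - 12*cos(7*θ)/2401; evaluating from 0 to pi: ∫_{0}^{pi} (2*θ**3) cos(7*θ) dθ = (12/2401 - 6*pi**2/49) - (-12/2401) = 24/2401 - 6*pi**2/49.
Hence a_7 = (2/pi)·(24/2401 - 6*pi**2/49) = 12*(4 - 49*pi**2)/(2401*pi).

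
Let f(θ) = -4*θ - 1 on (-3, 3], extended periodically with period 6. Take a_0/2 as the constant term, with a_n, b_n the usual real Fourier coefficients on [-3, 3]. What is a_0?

a_0 = 1/3 ∫_{-3}^{3} f(θ) dθ = 1/3 · (-6) = -2.

-2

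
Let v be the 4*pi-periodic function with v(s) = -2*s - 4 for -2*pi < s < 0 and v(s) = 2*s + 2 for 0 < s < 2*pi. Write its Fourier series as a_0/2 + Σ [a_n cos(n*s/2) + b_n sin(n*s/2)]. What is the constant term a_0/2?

a_0 = (1/(2*pi)) ∫_{-2*pi}^{2*pi} v(s) ds = (1/(2*pi)) · (4*pi*(-1 + 2*pi)) = -2 + 4*pi.
So the constant term a_0/2 = -1 + 2*pi.

-1 + 2*pi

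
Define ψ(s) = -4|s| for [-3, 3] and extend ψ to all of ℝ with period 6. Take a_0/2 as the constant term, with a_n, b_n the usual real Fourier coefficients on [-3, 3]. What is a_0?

-12

a_0 = 1/3 ∫_{-3}^{3} ψ(s) ds = 1/3 · (-36) = -12.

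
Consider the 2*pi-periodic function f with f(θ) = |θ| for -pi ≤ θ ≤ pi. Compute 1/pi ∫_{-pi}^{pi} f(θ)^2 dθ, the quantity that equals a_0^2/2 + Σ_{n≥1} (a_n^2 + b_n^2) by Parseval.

2*pi**2/3

1/pi ∫_{-pi}^{pi} f(θ)^2 dθ = 1/pi · (2*pi**3/3) = 2*pi**2/3.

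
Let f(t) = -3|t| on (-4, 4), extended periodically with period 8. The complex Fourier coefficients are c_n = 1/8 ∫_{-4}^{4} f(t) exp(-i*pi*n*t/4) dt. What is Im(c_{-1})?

0

Since f is real-valued, Im(c_{-1}) = -1/8 ∫_{-4}^{4} f(t) sin(-pi*t/4) dt = b_{1}/2.
(f is even, so the integrand is odd over a symmetric interval and the integral vanishes.)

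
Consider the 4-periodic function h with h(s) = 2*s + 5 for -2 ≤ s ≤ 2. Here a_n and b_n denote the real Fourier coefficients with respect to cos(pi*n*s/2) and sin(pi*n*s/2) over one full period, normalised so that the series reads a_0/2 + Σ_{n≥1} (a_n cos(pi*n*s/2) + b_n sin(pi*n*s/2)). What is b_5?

8/(5*pi)

b_5 = 1/2 ∫_{-2}^{2} h(s) sin(5*pi*s/2) ds.
Integrating by parts (boundary term plus one more integral), an antiderivative of (2*s + 5) sin(5*pi*s/2) is -4*s*cos(5*pi*s/2)/(5*pi) + 8*sin(5*pi*s/2)/(25*pi**2) - 2*cos(5*pi*s/2)/pi; evaluating from -2 to 2: ∫_{-2}^{2} (2*s + 5) sin(5*pi*s/2) ds = (18/(5*pi)) - (2/(5*pi)) = 16/(5*pi).
Hence b_5 = (1/2)·(16/(5*pi)) = 8/(5*pi).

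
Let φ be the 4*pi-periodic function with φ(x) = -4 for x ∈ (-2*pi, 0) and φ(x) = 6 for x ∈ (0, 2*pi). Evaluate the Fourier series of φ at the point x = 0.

1

At x = 0 the one-sided limits are φ(0^-) = -4 and φ(0^+) = 6.
By Dirichlet's theorem the series converges to their average, [(-4) + (6)]/2 = 1.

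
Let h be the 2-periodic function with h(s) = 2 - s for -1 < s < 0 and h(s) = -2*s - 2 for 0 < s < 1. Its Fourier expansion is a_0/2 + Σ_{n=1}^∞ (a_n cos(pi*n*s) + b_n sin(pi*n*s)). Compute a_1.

2/pi**2

a_1 = ∫_{-1}^{1} h(s) cos(pi*s) ds.
Split the integral at the breakpoints.
Integrating by parts (boundary term plus one more integral), an antiderivative of (2 - s) cos(pi*s) is -s*sin(pi*s)/pi + 2*sin(pi*s)/pi - cos(pi*s)/pi**2; evaluating from -1 to 0: ∫_{-1}^{0} (2 - s) cos(pi*s) ds = (-1/pi**2) - (pi**(-2)) = -2/pi**2.
Integrating by parts (boundary term plus one more integral), an antiderivative of (-2*s - 2) cos(pi*s) is -2*s*sin(pi*s)/pi - 2*sin(pi*s)/pi - 2*cos(pi*s)/pi**2; evaluating from 0 to 1: ∫_{0}^{1} (-2*s - 2) cos(pi*s) ds = (2/pi**2) - (-2/pi**2) = 4/pi**2.
Summing the pieces gives a_1 = 2/pi**2.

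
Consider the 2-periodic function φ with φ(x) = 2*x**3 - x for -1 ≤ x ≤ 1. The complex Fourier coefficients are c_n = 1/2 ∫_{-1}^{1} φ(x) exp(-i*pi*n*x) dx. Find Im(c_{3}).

Since φ is real-valued, Im(c_{3}) = -1/2 ∫_{-1}^{1} φ(x) sin(3*pi*x) dx = -b_{3}/2.
φ is odd and sin(3*pi*x) is odd, so the integrand is even: ∫_{-1}^{1} φ(x) sin(3*pi*x) dx = 2∫_0^{1} φ(x) sin(3*pi*x) dx.
Integrating by parts three times (tabular method), an antiderivative of (2*x**3 - x) sin(3*pi*x) is -2*x**3*cos(3*pi*x)/(3*pi) + 2*x**2*sin(3*pi*x)/(3*pi**2) + 4*x*cos(3*pi*x)/(9*pi**3) + x*cos(3*pi*x)/(3*pi) - sin(3*pi*x)/(9*pi**2) - 4*sin(3*pi*x)/(27*pi**4); evaluating from 0 to 1: ∫_{0}^{1} (2*x**3 - x) sin(3*pi*x) dx = ((-4 + 3*pi**2)/(9*pi**3)) - (0) = (-4 + 3*pi**2)/(9*pi**3).
So ∫_{-1}^{1} φ(x) sin(3*pi*x) dx = 2*(-4 + 3*pi**2)/(9*pi**3).
Hence Im(c_{3}) = (-1/2)·(2*(-4 + 3*pi**2)/(9*pi**3)) = (4 - 3*pi**2)/(9*pi**3).

(4 - 3*pi**2)/(9*pi**3)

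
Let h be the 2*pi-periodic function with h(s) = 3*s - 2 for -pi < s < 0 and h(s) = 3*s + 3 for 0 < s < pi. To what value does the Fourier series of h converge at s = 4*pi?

s = 4*pi differs from s = 0 by 2 full period(s), and the series is 2*pi-periodic.
At s = 0 the one-sided limits are h(0^-) = -2 and h(0^+) = 3.
By Dirichlet's theorem the series converges to their average, [(-2) + (3)]/2 = 1/2.

1/2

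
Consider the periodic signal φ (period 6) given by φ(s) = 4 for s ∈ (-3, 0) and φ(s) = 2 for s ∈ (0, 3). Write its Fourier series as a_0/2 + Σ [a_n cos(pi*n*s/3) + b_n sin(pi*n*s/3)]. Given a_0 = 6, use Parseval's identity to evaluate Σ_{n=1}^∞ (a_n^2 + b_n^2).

Parseval: a_0^2/2 + Σ_{n≥1} (a_n^2+b_n^2) = 1/3 ∫_{-3}^{3} φ(s)^2 ds = 20.
Subtract a_0^2/2 = 18: Σ (a_n^2+b_n^2) = 2.

2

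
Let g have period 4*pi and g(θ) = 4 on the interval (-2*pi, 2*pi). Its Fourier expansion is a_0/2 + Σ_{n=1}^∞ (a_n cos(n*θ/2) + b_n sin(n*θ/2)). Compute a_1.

0

a_1 = (1/(2*pi)) ∫_{-2*pi}^{2*pi} g(θ) cos(θ/2) dθ.
g is even and cos(θ/2) is even, so the integrand is even and a_1 = 1/pi ∫_0^{2*pi} g(θ) cos(θ/2) dθ.
Directly, an antiderivative of (4) cos(θ/2) is 8*sin(θ/2); evaluating from 0 to 2*pi: ∫_{0}^{2*pi} (4) cos(θ/2) dθ = (0) - (0) = 0.
Hence a_1 = (1/pi)·(0) = 0.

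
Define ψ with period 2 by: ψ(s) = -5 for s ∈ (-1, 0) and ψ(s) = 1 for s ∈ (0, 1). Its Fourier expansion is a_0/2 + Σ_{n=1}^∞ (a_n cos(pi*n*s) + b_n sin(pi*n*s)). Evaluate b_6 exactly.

0

b_6 = ∫_{-1}^{1} ψ(s) sin(6*pi*s) ds.
Split the integral at the breakpoints.
Directly, an antiderivative of (-5) sin(6*pi*s) is 5*cos(6*pi*s)/(6*pi); evaluating from -1 to 0: ∫_{-1}^{0} (-5) sin(6*pi*s) ds = (5/(6*pi)) - (5/(6*pi)) = 0.
Directly, an antiderivative of (1) sin(6*pi*s) is -cos(6*pi*s)/(6*pi); evaluating from 0 to 1: ∫_{0}^{1} (1) sin(6*pi*s) ds = (-1/(6*pi)) - (-1/(6*pi)) = 0.
Summing the pieces gives b_6 = 0.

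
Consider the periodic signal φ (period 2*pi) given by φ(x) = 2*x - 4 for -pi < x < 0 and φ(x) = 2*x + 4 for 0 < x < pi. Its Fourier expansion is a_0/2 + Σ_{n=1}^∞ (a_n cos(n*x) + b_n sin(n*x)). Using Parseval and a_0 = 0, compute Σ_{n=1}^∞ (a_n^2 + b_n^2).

Parseval: a_0^2/2 + Σ_{n≥1} (a_n^2+b_n^2) = 1/pi ∫_{-pi}^{pi} φ(x)^2 dx = 8*pi**2/3 + 32 + 16*pi.
Subtract a_0^2/2 = 0: Σ (a_n^2+b_n^2) = 8*pi**2/3 + 32 + 16*pi.

8*pi**2/3 + 32 + 16*pi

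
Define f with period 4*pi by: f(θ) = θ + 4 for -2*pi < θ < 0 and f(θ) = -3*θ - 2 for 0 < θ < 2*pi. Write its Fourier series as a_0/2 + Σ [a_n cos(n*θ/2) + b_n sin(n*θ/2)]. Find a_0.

a_0 = (1/(2*pi)) ∫_{-2*pi}^{2*pi} f(θ) dθ = (1/(2*pi)) · (4*pi*(1 - 2*pi)) = 2 - 4*pi.

2 - 4*pi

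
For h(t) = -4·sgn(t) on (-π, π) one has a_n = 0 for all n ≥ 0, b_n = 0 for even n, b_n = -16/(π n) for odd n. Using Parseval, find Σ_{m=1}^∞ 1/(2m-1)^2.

Parseval: Σ b_n^2 = (1/π) ∫_{-π}^{π} h(t)^2 dt = 32.
Only odd n contribute, with b_n^2 = 256/(π^2 n^2), so Σ_{m≥1} 1/(2m-1)^2 = π^2·(32)/256 = pi**2/8.

pi**2/8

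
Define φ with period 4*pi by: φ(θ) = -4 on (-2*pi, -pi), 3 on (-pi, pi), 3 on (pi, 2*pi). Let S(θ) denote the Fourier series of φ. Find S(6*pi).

-1/2

θ = 6*pi differs from θ = 2*pi by 1 full period(s), and the series is 4*pi-periodic.
At θ = 2*pi the one-sided limits are φ(2*pi^-) = 3 and φ(2*pi^+) = -4.
By Dirichlet's theorem the series converges to their average, [(3) + (-4)]/2 = -1/2.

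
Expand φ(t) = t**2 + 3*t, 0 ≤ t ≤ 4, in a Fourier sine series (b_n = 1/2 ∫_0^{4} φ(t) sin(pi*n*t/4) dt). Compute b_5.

b_5 = 1/2 ∫_0^{4} (t**2 + 3*t) sin(5*pi*t/4) dt.
Integrating by parts twice (tabular method), an antiderivative of (t**2 + 3*t) sin(5*pi*t/4) is -4*t**2*cos(5*pi*t/4)/(5*pi) + 32*t*sin(5*pi*t/4)/(25*pi**2) - 12*t*cos(5*pi*t/4)/(5*pi) + 48*sin(5*pi*t/4)/(25*pi**2) + 128*cos(5*pi*t/4)/(125*pi**3); evaluating from 0 to 4: ∫_{0}^{4} (t**2 + 3*t) sin(5*pi*t/4) dt = (16*(-8 + 175*pi**2)/(125*pi**3)) - (128/(125*pi**3)) = 16*(-16 + 175*pi**2)/(125*pi**3).
Hence b_5 = (1/2)·(16*(-16 + 175*pi**2)/(125*pi**3)) = 8*(-16 + 175*pi**2)/(125*pi**3).

8*(-16 + 175*pi**2)/(125*pi**3)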